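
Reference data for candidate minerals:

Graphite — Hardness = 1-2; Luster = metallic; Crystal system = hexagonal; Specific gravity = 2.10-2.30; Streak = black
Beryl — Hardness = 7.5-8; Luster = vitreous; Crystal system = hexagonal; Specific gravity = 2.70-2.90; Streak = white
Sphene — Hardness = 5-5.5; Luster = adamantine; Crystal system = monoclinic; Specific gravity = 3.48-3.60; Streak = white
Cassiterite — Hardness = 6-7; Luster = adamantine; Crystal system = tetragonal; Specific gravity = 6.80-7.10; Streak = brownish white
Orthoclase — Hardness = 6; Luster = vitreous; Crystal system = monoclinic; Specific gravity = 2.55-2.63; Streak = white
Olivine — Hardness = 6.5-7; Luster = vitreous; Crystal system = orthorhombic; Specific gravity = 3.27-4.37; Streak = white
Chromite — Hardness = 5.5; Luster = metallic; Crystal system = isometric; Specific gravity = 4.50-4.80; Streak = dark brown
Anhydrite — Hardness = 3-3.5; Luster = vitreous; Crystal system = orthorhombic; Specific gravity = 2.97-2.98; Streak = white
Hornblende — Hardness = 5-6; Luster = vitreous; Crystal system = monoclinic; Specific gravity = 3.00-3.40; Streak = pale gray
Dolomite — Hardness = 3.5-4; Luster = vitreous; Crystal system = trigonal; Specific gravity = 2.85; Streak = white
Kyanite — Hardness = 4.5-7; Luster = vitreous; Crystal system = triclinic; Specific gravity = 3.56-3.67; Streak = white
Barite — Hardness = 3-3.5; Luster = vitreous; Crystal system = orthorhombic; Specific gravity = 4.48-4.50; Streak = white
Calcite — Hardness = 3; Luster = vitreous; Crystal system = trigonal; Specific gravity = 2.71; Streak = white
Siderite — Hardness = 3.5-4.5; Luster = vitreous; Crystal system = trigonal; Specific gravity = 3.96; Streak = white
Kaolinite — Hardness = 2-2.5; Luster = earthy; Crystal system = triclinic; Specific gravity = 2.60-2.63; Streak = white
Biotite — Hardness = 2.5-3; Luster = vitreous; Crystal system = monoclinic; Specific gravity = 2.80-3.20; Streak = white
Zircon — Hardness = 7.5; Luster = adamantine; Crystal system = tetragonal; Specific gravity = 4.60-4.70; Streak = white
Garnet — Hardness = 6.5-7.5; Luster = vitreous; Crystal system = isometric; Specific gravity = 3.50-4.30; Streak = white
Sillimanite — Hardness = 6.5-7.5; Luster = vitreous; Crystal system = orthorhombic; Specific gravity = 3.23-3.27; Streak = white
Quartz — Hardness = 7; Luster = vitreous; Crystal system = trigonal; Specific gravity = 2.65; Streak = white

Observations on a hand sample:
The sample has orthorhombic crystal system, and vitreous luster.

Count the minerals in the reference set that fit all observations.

4

Orthorhombic crystal system: only Olivine, Anhydrite, Barite, Sillimanite remain.
Vitreous luster: no further eliminations.
The minerals that satisfy all observations are Anhydrite, Barite, Olivine, Sillimanite.
That is 4 minerals.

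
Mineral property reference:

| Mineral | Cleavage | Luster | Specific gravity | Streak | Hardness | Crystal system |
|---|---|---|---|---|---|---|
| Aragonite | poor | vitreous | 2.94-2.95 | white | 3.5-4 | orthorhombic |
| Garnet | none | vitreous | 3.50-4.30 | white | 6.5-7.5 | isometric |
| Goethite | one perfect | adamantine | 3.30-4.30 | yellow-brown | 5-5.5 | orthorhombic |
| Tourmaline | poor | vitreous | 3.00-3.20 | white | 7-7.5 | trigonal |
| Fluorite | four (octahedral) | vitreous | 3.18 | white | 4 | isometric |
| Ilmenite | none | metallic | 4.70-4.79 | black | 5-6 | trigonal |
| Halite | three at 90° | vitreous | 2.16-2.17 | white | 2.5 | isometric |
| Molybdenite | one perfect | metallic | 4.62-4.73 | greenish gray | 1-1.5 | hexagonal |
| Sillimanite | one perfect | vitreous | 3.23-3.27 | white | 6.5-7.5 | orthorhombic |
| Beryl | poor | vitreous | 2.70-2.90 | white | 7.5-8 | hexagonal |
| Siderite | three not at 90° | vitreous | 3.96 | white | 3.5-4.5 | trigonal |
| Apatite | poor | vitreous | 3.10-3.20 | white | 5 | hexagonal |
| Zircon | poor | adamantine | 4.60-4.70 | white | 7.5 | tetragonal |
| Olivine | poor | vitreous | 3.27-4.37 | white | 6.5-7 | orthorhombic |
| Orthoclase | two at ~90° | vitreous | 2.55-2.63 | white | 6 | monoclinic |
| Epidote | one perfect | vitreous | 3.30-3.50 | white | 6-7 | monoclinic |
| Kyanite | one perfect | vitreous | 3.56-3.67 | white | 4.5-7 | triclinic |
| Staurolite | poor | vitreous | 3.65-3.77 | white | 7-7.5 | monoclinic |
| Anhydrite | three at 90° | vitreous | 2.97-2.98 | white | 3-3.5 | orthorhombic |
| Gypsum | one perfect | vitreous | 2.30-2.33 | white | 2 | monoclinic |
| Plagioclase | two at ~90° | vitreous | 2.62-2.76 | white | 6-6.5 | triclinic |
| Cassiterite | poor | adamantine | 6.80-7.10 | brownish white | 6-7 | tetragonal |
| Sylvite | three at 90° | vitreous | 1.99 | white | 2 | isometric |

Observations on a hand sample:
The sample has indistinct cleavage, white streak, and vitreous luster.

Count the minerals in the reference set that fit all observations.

6

Indistinct cleavage: only Aragonite, Tourmaline, Beryl, Apatite, Zircon, Olivine, Staurolite, Cassiterite remain.
White streak excludes Cassiterite.
Vitreous luster is inconsistent with Zircon.
Consistent with every observation: Apatite, Aragonite, Beryl, Olivine, Staurolite, Tourmaline.
That is 6 minerals.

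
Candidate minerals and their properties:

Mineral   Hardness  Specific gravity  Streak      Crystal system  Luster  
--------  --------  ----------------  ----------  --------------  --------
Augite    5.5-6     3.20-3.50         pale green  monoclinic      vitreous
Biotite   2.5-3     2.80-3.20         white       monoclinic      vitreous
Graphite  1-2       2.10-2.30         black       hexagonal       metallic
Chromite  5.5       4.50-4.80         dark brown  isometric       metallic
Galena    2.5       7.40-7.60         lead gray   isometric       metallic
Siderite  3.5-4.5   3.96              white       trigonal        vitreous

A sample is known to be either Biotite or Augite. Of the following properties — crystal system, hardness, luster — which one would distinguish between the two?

hardness

Crystal system: both monoclinic — same for both.
Hardness: Biotite 2.5-3, Augite 5.5-6 — distinct.
Luster: both vitreous — same for both.
Only hardness differs between Biotite and Augite among the listed tests.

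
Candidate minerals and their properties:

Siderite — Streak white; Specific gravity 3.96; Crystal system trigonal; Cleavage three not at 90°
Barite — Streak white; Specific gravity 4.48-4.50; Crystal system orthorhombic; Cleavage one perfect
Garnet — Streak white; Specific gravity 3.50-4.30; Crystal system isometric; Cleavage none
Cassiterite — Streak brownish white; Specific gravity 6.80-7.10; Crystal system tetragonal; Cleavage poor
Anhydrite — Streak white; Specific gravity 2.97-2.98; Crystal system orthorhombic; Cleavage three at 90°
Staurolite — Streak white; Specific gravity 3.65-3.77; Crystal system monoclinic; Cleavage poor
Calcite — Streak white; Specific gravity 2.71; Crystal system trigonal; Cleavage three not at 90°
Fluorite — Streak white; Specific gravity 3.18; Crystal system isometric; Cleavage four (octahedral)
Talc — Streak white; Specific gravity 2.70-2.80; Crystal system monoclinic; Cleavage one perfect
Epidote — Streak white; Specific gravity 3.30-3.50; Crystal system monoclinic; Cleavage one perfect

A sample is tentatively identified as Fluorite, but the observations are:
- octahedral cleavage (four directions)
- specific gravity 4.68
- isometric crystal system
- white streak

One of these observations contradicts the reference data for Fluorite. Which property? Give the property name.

specific gravity

Octahedral cleavage (four directions): Fluorite has cleavage four (octahedral) — agrees.
Specific gravity 4.68: Fluorite has SG 3.18 — does not match.
Isometric crystal system: Fluorite has isometric system — agrees.
White streak: Fluorite has white streak — agrees.
Only the specific gravity is inconsistent.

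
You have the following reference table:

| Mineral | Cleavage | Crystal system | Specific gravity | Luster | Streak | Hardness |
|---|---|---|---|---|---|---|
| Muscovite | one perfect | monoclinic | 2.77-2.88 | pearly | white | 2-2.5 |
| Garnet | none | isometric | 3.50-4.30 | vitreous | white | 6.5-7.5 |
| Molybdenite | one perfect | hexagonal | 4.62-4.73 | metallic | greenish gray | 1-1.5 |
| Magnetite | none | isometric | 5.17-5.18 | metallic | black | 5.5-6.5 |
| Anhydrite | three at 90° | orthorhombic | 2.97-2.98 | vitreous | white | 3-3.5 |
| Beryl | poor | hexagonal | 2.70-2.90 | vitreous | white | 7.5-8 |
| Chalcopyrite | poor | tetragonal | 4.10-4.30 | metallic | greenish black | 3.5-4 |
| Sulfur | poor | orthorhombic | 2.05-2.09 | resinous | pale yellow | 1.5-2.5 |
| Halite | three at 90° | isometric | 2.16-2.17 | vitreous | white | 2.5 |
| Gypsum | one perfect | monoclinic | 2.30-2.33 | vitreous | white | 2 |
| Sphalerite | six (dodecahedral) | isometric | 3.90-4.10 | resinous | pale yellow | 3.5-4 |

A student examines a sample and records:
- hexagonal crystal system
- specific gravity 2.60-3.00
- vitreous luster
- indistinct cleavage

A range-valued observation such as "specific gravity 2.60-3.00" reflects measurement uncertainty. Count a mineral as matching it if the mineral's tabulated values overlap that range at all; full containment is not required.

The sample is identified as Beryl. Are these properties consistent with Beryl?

Yes

Hexagonal crystal system — matches Beryl (hexagonal system).
Specific gravity 2.60-3.00 — matches Beryl (SG 2.70-2.90).
Vitreous luster — matches Beryl (vitreous luster).
Indistinct cleavage — matches Beryl (cleavage poor).
Nothing contradicts Beryl.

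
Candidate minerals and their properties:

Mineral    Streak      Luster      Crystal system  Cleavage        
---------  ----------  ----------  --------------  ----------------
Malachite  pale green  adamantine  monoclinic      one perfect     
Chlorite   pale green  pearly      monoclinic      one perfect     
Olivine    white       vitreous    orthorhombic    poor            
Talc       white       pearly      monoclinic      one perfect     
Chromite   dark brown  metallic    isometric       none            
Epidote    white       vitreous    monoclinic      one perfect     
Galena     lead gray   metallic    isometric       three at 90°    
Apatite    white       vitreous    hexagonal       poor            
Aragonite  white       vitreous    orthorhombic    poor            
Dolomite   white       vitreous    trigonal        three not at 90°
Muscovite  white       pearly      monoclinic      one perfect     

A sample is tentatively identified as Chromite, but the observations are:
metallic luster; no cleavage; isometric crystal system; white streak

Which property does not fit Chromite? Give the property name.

streak

Metallic luster: Chromite has metallic luster — within range.
No cleavage: Chromite has cleavage none — within range.
Isometric crystal system: Chromite has isometric system — within range.
White streak: Chromite has dark brown streak — outside the reference range.
Everything matches except the streak.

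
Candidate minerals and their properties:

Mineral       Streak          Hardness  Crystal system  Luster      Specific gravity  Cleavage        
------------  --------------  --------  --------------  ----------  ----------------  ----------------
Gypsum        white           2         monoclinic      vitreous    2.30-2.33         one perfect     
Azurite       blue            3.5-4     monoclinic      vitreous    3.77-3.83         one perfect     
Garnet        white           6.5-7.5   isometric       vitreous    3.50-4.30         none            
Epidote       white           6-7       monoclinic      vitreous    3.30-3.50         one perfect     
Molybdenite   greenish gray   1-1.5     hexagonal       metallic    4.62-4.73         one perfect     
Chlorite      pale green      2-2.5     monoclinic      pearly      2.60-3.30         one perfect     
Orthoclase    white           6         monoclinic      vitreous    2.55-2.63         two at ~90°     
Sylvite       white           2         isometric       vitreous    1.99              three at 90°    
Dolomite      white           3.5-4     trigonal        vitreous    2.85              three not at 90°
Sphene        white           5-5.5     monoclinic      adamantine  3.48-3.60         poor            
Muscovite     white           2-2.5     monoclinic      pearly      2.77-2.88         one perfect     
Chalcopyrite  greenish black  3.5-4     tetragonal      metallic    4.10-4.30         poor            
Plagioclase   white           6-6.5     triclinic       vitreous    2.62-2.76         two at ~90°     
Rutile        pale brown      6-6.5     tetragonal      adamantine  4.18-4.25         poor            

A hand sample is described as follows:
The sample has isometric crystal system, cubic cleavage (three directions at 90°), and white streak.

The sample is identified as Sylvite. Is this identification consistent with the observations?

Isometric crystal system — is consistent with Sylvite (isometric system).
Cubic cleavage (three directions at 90°) — is consistent with Sylvite (cleavage three at 90°).
White streak — is consistent with Sylvite (white streak).
All observations are consistent with the tabulated values for Sylvite.

Yes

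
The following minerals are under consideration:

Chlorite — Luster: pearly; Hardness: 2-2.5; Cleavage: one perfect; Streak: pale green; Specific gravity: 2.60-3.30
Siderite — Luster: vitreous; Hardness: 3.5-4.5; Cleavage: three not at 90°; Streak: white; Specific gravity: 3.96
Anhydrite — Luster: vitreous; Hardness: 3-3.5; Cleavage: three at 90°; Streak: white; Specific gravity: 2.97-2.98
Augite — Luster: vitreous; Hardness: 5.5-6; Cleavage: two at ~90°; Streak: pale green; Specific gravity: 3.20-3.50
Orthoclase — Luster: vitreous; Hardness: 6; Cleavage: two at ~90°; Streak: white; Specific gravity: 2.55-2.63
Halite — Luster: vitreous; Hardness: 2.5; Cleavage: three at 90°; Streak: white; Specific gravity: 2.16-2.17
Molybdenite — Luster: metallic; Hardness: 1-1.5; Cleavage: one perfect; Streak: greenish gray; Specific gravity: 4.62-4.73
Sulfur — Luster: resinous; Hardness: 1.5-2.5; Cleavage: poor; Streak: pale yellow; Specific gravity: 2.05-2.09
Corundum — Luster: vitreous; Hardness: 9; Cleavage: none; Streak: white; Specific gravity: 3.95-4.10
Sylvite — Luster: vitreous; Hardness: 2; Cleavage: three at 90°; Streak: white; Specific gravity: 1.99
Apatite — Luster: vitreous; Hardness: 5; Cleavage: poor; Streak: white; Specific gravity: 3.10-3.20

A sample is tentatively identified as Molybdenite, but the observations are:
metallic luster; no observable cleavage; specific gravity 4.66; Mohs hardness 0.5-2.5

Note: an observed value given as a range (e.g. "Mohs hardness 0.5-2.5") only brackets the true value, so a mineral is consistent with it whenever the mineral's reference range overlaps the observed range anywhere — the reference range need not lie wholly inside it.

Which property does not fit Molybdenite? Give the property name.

Metallic luster: Molybdenite has metallic luster — matches.
No observable cleavage: Molybdenite has cleavage one perfect — inconsistent.
Specific gravity 4.66: Molybdenite has SG 4.62-4.73 — matches.
Mohs hardness 0.5-2.5: Molybdenite has hardness 1-1.5 — matches.
Everything matches except the cleavage.

cleavage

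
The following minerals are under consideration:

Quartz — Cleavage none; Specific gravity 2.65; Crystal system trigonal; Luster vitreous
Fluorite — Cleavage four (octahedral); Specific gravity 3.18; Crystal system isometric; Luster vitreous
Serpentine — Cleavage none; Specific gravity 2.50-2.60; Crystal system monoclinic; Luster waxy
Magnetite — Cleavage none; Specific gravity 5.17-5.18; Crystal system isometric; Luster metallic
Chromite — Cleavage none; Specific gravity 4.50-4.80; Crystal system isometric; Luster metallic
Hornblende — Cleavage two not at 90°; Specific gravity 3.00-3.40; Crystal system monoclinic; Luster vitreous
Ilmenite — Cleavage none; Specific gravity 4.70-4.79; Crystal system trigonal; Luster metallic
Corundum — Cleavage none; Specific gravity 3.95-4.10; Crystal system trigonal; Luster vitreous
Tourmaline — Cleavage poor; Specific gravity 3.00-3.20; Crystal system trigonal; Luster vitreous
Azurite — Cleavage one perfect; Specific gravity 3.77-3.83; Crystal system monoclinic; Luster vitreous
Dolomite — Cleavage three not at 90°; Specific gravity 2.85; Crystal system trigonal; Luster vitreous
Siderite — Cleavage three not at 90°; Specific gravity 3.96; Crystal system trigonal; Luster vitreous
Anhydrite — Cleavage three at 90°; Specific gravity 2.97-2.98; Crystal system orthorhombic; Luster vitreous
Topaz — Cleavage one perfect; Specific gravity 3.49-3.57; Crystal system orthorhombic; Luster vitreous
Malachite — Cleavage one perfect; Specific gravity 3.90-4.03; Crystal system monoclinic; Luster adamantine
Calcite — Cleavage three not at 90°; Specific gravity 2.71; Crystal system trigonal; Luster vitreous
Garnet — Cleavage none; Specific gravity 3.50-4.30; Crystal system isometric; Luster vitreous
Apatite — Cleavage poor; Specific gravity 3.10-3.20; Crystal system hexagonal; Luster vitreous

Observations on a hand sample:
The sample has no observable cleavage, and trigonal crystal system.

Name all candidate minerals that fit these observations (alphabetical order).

No observable cleavage — Quartz, Serpentine, Magnetite, Chromite, Ilmenite, Corundum, Garnet remain.
Trigonal crystal system — only Quartz, Ilmenite, Corundum remain.
The minerals that satisfy all observations are Corundum, Ilmenite, Quartz.

Corundum, Ilmenite, Quartz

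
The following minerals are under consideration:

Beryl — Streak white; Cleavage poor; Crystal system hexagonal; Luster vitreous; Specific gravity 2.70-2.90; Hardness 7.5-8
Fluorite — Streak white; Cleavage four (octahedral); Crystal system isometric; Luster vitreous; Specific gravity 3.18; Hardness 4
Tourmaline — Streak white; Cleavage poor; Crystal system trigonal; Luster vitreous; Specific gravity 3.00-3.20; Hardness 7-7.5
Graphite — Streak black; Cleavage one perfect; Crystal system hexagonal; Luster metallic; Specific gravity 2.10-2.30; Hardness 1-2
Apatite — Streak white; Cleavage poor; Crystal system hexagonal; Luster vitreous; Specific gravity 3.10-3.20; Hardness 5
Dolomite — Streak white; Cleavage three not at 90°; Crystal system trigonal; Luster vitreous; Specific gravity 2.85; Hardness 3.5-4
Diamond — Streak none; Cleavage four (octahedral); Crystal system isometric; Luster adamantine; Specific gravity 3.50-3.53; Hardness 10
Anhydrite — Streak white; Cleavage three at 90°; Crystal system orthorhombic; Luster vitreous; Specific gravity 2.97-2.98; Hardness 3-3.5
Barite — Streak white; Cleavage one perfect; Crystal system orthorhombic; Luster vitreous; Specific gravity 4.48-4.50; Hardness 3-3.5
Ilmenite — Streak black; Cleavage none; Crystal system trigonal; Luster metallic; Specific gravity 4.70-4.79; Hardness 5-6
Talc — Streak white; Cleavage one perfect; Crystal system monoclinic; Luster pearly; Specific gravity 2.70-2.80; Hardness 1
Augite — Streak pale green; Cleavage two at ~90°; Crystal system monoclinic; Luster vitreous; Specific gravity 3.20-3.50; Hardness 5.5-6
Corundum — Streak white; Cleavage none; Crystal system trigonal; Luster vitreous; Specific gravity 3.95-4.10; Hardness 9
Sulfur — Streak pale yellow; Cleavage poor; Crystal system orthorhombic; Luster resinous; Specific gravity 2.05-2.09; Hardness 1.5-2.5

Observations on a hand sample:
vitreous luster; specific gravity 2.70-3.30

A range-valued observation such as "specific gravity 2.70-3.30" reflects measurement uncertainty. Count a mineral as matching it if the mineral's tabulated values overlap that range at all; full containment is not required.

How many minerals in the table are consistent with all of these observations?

Vitreous luster eliminates Graphite, Diamond, Ilmenite, Talc, Sulfur.
Specific gravity 2.70-3.30 is inconsistent with Barite, Corundum.
The minerals that satisfy all observations are Anhydrite, Apatite, Augite, Beryl, Dolomite, Fluorite, Tourmaline.
That is 7 minerals.

7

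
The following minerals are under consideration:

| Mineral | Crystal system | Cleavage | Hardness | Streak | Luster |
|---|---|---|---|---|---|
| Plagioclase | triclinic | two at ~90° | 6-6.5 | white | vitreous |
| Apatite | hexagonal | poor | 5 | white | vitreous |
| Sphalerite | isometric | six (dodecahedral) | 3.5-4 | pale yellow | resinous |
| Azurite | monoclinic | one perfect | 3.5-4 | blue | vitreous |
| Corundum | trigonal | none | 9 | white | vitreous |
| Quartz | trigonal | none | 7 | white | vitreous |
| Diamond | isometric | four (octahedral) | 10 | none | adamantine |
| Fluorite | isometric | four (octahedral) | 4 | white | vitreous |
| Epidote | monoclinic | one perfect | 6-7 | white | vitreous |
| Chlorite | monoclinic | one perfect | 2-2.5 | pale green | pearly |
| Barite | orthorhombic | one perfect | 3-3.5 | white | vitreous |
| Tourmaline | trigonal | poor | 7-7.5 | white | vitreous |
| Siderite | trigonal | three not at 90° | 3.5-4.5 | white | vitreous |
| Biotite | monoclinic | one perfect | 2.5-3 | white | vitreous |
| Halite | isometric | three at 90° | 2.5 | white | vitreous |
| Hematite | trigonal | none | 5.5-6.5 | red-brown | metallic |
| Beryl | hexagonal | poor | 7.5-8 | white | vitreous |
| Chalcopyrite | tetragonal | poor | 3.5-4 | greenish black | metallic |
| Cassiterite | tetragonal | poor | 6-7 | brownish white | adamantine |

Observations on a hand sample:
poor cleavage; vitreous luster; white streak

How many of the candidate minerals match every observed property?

3

Poor cleavage — narrows the field to Apatite, Tourmaline, Beryl, Chalcopyrite, Cassiterite.
Vitreous luster rules out Chalcopyrite, Cassiterite.
White streak — consistent with all remaining minerals.
The minerals that satisfy all observations are Apatite, Beryl, Tourmaline.
That is 3 minerals.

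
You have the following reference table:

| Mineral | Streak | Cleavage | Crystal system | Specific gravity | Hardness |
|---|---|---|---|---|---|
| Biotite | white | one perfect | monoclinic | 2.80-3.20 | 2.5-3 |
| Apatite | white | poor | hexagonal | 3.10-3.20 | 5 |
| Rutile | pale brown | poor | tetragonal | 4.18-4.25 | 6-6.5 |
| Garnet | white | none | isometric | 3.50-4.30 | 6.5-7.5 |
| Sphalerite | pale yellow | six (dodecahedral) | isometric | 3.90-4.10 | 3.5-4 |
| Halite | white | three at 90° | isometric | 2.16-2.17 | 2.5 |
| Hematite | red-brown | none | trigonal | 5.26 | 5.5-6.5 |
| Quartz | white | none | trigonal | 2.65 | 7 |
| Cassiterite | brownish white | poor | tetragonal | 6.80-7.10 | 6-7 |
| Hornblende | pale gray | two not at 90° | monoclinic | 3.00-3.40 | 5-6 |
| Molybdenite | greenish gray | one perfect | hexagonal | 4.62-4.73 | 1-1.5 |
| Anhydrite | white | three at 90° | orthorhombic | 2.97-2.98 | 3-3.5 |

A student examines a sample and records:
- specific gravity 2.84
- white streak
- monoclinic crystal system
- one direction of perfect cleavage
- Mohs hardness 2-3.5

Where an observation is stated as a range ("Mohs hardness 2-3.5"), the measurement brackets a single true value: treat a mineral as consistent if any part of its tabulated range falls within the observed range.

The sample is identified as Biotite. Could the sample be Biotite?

Specific gravity 2.84 — matches Biotite (SG 2.80-3.20).
White streak — matches Biotite (white streak).
Monoclinic crystal system — matches Biotite (monoclinic system).
One direction of perfect cleavage — matches Biotite (cleavage one perfect).
Mohs hardness 2-3.5 — matches Biotite (hardness 2.5-3).
All observations are consistent with the tabulated values for Biotite.

Yes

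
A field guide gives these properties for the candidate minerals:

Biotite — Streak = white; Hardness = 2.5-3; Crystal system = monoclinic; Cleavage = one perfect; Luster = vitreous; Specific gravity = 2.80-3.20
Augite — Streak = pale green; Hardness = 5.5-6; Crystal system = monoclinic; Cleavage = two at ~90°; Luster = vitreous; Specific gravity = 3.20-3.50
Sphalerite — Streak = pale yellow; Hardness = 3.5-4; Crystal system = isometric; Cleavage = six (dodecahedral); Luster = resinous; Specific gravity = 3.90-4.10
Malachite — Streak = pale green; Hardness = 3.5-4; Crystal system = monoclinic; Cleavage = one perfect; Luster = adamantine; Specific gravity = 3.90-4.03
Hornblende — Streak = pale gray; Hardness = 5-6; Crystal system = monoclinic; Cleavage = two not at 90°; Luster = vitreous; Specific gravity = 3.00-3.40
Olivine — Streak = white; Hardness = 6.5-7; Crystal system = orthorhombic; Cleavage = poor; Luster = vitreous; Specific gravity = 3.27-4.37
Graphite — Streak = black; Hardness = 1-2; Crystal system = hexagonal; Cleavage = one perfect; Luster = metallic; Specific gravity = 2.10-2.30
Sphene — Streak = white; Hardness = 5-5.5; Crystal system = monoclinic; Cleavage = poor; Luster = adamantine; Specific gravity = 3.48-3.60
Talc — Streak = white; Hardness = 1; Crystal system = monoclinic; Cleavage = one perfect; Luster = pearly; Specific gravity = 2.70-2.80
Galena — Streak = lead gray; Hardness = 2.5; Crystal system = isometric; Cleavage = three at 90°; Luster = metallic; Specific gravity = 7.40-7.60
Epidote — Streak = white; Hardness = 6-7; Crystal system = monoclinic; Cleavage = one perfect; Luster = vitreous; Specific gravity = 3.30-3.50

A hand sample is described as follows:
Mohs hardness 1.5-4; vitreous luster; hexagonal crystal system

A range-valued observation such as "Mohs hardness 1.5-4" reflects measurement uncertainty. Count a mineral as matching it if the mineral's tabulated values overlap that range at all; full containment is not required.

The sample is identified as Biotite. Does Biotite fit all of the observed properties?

No

Mohs hardness 1.5-4 — fits Biotite (hardness 2.5-3).
Vitreous luster — fits Biotite (vitreous luster).
Hexagonal crystal system — Biotite has monoclinic system; which does not match.
Biotite is excluded by the crystal system.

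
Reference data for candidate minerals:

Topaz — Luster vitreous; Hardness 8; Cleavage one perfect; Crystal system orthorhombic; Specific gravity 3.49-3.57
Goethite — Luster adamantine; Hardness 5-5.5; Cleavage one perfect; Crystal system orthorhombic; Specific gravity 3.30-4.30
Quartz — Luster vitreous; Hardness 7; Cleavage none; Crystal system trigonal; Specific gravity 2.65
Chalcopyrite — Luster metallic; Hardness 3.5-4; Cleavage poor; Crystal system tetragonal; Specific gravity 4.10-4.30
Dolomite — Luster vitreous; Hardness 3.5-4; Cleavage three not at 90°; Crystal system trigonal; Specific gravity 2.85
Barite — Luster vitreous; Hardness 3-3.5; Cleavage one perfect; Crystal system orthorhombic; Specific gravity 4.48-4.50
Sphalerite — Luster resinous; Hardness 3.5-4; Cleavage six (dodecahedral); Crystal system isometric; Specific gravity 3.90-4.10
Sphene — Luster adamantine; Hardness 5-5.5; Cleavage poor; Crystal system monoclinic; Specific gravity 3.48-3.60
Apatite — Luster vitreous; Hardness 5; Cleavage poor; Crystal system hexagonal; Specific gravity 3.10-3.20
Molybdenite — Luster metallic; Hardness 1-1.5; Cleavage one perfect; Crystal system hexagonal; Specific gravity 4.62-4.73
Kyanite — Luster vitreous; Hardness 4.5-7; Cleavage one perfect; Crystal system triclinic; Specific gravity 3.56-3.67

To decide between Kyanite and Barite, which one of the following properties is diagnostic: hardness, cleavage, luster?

hardness

Hardness: Kyanite 4.5-7, Barite 3-3.5 — different.
Cleavage: both one perfect — shared.
Luster: both vitreous — shared.
Of the listed properties, hardness is the one that separates them.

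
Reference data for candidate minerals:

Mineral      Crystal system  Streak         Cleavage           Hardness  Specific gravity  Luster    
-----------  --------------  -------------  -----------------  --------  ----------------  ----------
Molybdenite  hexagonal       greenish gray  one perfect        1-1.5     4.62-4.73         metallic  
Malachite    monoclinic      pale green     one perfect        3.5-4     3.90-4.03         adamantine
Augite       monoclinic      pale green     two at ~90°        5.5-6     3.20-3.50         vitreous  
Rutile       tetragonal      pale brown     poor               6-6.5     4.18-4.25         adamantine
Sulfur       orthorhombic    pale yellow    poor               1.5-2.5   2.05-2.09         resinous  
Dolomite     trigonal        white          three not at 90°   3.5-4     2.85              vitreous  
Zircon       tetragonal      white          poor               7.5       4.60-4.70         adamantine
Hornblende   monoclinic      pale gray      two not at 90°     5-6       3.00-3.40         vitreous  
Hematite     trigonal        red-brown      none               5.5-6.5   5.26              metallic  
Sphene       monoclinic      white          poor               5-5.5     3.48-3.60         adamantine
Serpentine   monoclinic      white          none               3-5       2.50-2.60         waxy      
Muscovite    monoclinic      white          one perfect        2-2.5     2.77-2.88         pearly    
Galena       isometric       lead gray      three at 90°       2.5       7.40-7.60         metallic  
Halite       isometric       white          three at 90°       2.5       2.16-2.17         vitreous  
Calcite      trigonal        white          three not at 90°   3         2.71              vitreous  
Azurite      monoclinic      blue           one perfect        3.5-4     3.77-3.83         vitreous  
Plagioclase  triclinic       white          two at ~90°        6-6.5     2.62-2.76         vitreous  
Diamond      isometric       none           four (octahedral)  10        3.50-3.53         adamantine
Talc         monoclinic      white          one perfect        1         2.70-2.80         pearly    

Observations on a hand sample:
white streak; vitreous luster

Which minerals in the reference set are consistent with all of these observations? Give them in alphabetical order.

White streak — only Dolomite, Zircon, Sphene, Serpentine, Muscovite, Halite, Calcite, Plagioclase, Talc remain.
Vitreous luster — only Dolomite, Halite, Calcite, Plagioclase remain.
Consistent with every observation: Calcite, Dolomite, Halite, Plagioclase.

Calcite, Dolomite, Halite, Plagioclase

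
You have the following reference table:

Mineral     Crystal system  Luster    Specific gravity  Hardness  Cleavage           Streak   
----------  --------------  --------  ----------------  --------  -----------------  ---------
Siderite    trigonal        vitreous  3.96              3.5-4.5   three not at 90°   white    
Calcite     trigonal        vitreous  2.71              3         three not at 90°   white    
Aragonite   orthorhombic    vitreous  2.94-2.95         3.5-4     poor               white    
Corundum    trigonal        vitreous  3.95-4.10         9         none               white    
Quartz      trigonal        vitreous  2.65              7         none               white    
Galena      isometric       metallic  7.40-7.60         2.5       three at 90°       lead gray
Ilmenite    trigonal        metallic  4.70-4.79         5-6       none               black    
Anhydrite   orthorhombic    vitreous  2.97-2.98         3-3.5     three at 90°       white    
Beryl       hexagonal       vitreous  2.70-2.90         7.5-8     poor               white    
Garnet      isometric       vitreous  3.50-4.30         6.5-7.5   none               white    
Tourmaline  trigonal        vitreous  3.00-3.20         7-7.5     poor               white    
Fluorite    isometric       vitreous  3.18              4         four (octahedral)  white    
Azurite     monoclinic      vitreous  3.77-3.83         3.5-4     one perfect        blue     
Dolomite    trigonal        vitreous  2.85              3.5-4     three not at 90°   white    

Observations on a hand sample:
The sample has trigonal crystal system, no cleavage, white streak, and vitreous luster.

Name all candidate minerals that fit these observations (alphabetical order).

Trigonal crystal system — only Siderite, Calcite, Corundum, Quartz, Ilmenite, Tourmaline, Dolomite remain.
No cleavage — only Corundum, Quartz, Ilmenite remain.
White streak is inconsistent with Ilmenite.
Vitreous luster — all remaining candidates fit.
The minerals that satisfy all observations are Corundum, Quartz.

Corundum, Quartz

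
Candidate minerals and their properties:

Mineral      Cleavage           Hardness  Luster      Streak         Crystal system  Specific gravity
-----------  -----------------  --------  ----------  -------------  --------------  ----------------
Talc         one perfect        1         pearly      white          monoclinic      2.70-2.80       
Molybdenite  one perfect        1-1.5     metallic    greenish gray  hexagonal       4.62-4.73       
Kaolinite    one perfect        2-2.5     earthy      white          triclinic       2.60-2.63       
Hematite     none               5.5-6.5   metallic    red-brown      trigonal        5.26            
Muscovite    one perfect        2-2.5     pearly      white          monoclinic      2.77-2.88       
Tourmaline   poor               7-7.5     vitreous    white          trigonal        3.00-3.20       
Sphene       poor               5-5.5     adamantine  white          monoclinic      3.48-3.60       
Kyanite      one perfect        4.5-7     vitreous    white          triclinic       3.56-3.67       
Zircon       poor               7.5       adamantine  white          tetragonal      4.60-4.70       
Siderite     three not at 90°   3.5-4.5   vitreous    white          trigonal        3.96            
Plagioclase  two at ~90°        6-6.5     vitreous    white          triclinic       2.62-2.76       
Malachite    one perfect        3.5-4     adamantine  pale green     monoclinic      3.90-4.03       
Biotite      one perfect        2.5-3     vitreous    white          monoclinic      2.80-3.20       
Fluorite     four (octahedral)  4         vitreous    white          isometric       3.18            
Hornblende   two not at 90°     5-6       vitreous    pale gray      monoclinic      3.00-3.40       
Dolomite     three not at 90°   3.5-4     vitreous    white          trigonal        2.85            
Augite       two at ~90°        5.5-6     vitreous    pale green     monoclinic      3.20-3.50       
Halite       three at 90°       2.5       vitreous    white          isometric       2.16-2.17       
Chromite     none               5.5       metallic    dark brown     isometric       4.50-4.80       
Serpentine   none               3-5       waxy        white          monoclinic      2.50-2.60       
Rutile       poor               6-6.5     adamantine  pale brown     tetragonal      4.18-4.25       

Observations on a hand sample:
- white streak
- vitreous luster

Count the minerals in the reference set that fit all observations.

8

White streak — narrows the field to Talc, Kaolinite, Muscovite, Tourmaline, Sphene, Kyanite, Zircon, Siderite, Plagioclase, Biotite, Fluorite, Dolomite, Halite, Serpentine.
Vitreous luster rules out Talc, Kaolinite, Muscovite, Sphene, Zircon, Serpentine.
Consistent with every observation: Biotite, Dolomite, Fluorite, Halite, Kyanite, Plagioclase, Siderite, Tourmaline.
That is 8 minerals.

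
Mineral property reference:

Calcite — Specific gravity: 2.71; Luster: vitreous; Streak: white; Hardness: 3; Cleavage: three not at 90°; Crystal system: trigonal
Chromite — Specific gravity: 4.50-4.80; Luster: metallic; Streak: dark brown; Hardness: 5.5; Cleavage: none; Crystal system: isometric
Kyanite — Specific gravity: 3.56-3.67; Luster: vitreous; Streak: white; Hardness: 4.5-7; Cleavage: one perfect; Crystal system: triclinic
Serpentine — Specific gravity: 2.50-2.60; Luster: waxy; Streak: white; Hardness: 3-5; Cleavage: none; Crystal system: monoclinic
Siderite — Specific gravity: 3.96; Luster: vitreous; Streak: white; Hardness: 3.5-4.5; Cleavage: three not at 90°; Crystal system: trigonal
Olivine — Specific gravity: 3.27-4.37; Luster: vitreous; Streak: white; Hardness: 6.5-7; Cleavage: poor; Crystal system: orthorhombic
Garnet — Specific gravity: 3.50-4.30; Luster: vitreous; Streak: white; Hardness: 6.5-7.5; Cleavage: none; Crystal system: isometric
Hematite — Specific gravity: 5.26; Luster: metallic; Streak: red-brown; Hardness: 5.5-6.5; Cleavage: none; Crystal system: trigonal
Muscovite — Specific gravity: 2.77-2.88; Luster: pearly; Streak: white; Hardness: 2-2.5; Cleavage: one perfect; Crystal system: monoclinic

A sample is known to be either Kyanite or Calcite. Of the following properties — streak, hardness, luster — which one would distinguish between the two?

Streak: both white — identical.
Hardness: Kyanite 4.5-7, Calcite 3 — different.
Luster: both vitreous — identical.
Only hardness differs between Kyanite and Calcite among the listed tests.

hardness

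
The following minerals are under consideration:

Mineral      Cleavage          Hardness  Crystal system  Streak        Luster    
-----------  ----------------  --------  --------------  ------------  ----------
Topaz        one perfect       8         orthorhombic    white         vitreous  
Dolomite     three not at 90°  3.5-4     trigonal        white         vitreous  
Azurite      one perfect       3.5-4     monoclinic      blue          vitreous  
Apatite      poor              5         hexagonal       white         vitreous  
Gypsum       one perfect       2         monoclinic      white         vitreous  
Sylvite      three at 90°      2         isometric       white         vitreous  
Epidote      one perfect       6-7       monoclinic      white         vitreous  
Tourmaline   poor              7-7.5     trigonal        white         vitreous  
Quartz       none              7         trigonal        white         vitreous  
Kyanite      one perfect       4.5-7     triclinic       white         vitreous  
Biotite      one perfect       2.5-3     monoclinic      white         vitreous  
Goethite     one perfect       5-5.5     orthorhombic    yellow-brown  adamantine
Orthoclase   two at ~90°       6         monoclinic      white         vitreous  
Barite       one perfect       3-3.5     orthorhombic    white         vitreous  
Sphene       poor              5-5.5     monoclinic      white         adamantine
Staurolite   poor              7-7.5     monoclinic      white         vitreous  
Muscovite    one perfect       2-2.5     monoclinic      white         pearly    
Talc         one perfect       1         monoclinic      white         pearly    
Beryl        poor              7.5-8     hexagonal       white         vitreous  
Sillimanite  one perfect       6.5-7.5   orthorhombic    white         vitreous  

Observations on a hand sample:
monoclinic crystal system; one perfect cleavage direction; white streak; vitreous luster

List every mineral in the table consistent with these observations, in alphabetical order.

Monoclinic crystal system — only Azurite, Gypsum, Epidote, Biotite, Orthoclase, Sphene, Staurolite, Muscovite, Talc remain.
One perfect cleavage direction eliminates Orthoclase, Sphene, Staurolite.
White streak is inconsistent with Azurite.
Vitreous luster excludes Muscovite, Talc.
The minerals that satisfy all observations are Biotite, Epidote, Gypsum.

Biotite, Epidote, Gypsum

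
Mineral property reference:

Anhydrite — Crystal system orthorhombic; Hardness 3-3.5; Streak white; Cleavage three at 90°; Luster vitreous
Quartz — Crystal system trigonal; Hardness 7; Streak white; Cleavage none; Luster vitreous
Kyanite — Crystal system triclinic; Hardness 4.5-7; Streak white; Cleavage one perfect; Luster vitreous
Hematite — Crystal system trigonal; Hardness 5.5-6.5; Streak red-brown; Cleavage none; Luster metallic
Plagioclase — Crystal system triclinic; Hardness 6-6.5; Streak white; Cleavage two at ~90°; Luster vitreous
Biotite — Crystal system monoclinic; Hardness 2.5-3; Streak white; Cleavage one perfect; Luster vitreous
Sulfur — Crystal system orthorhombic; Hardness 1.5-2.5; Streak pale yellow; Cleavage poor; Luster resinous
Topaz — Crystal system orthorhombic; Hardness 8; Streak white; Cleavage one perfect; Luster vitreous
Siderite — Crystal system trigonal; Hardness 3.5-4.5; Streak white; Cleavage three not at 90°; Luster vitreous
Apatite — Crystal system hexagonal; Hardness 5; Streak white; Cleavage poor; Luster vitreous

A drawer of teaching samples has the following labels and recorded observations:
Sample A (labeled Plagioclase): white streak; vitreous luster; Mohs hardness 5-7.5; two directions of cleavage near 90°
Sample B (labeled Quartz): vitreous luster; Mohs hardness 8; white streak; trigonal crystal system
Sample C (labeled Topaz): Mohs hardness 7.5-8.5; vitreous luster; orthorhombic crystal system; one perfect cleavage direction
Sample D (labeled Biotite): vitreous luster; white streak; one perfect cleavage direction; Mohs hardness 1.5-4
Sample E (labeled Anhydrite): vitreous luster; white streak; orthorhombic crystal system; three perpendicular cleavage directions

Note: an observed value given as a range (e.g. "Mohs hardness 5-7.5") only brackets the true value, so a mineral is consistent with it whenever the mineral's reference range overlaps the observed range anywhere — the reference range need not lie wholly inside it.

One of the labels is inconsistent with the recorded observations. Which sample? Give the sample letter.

Sample A: nothing contradicts Plagioclase.
Sample B: Mohs hardness 8 is outside the reference for Quartz (hardness 7) — mislabeled.
Sample C: nothing contradicts Topaz.
Sample D: nothing contradicts Biotite.
Sample E: nothing contradicts Anhydrite.
Only sample B is inconsistent with its label.

B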